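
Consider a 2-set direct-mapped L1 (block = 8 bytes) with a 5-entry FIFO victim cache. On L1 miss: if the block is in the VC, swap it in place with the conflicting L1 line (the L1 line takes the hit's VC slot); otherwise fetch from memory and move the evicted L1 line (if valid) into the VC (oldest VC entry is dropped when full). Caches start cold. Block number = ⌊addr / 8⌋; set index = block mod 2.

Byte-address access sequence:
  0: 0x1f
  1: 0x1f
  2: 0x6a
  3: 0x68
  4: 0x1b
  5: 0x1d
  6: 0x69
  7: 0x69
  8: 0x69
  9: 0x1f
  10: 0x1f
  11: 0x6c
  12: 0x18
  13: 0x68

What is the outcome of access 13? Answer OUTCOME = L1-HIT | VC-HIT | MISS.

OUTCOME = VC-HIT

0: 0x1f (blk 3, set 1) → MISS  vc=[]
1: 0x1f (blk 3, set 1) → L1-HIT  vc=[]
2: 0x6a (blk 13, set 1) → MISS  vc=[3]
3: 0x68 (blk 13, set 1) → L1-HIT  vc=[3]
4: 0x1b (blk 3, set 1) → VC-HIT  vc=[13]
5: 0x1d (blk 3, set 1) → L1-HIT  vc=[13]
6: 0x69 (blk 13, set 1) → VC-HIT  vc=[3]
7: 0x69 (blk 13, set 1) → L1-HIT  vc=[3]
8: 0x69 (blk 13, set 1) → L1-HIT  vc=[3]
9: 0x1f (blk 3, set 1) → VC-HIT  vc=[13]
10: 0x1f (blk 3, set 1) → L1-HIT  vc=[13]
11: 0x6c (blk 13, set 1) → VC-HIT  vc=[3]
12: 0x18 (blk 3, set 1) → VC-HIT  vc=[13]
13: 0x68 (blk 13, set 1) → VC-HIT  vc=[3]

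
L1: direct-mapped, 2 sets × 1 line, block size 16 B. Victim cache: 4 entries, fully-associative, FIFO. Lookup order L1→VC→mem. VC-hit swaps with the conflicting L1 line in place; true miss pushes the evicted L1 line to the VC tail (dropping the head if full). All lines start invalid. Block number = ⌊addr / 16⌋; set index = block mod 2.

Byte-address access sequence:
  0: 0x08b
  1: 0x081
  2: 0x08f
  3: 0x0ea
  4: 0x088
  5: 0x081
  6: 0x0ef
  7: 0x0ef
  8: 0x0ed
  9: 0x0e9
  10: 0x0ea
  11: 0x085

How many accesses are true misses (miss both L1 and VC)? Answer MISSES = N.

MISSES = 2

  [0] addr=0x8b blk=8 s=0: MISS | VC []
  [1] addr=0x81 blk=8 s=0: L1-HIT | VC []
  [2] addr=0x8f blk=8 s=0: L1-HIT | VC []
  [3] addr=0xea blk=14 s=0: MISS | VC [8]
  [4] addr=0x88 blk=8 s=0: VC-HIT | VC [14]
  [5] addr=0x81 blk=8 s=0: L1-HIT | VC [14]
  [6] addr=0xef blk=14 s=0: VC-HIT | VC [8]
  [7] addr=0xef blk=14 s=0: L1-HIT | VC [8]
  [8] addr=0xed blk=14 s=0: L1-HIT | VC [8]
  [9] addr=0xe9 blk=14 s=0: L1-HIT | VC [8]
  [10] addr=0xea blk=14 s=0: L1-HIT | VC [8]
  [11] addr=0x85 blk=8 s=0: VC-HIT | VC [14]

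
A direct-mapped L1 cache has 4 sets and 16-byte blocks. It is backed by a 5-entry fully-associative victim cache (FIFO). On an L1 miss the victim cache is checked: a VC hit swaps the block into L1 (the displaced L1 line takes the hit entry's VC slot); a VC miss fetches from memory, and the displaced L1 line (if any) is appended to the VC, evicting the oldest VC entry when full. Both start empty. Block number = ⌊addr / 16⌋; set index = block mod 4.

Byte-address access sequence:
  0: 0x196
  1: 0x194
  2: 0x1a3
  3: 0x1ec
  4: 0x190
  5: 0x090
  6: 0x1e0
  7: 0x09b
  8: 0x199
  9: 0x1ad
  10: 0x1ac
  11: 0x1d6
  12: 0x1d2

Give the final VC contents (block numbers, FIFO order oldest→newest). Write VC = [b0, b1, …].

VC = [30, 9, 25]

#0 0x196→b25/s1 MISS; vc=[]
#1 0x194→b25/s1 L1-HIT; vc=[]
#2 0x1a3→b26/s2 MISS; vc=[]
#3 0x1ec→b30/s2 MISS; vc=[26]
#4 0x190→b25/s1 L1-HIT; vc=[26]
#5 0x90→b9/s1 MISS; vc=[26,25]
#6 0x1e0→b30/s2 L1-HIT; vc=[26,25]
#7 0x9b→b9/s1 L1-HIT; vc=[26,25]
#8 0x199→b25/s1 VC-HIT; vc=[26,9]
#9 0x1ad→b26/s2 VC-HIT; vc=[30,9]
#10 0x1ac→b26/s2 L1-HIT; vc=[30,9]
#11 0x1d6→b29/s1 MISS; vc=[30,9,25]
#12 0x1d2→b29/s1 L1-HIT; vc=[30,9,25]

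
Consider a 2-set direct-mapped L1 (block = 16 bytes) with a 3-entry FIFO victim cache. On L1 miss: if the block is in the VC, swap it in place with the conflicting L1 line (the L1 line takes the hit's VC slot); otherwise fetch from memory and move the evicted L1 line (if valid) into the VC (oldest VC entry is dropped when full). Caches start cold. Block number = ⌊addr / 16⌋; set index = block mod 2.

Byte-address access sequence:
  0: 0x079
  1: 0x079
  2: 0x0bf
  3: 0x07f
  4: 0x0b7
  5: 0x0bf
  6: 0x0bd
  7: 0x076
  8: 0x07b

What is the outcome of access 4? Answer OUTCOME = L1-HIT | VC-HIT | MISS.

0: 0x79 (blk 7, set 1) → MISS  vc=[]
1: 0x79 (blk 7, set 1) → L1-HIT  vc=[]
2: 0xbf (blk 11, set 1) → MISS  vc=[7]
3: 0x7f (blk 7, set 1) → VC-HIT  vc=[11]
4: 0xb7 (blk 11, set 1) → VC-HIT  vc=[7]
5: 0xbf (blk 11, set 1) → L1-HIT  vc=[7]
6: 0xbd (blk 11, set 1) → L1-HIT  vc=[7]
7: 0x76 (blk 7, set 1) → VC-HIT  vc=[11]
8: 0x7b (blk 7, set 1) → L1-HIT  vc=[11]

OUTCOME = VC-HIT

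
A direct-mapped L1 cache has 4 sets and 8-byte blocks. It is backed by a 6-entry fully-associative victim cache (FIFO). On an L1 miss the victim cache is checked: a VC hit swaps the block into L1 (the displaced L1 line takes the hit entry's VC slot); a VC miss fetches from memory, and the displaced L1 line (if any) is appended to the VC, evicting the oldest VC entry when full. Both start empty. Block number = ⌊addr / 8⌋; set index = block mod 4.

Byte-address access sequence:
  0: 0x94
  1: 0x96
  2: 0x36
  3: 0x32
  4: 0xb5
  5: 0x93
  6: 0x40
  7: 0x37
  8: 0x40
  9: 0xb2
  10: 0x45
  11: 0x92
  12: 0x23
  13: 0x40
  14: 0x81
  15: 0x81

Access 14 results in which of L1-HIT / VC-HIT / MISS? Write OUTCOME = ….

OUTCOME = MISS

#0 0x94→b18/s2 MISS; vc=[]
#1 0x96→b18/s2 L1-HIT; vc=[]
#2 0x36→b6/s2 MISS; vc=[18]
#3 0x32→b6/s2 L1-HIT; vc=[18]
#4 0xb5→b22/s2 MISS; vc=[18,6]
#5 0x93→b18/s2 VC-HIT; vc=[22,6]
#6 0x40→b8/s0 MISS; vc=[22,6]
#7 0x37→b6/s2 VC-HIT; vc=[22,18]
#8 0x40→b8/s0 L1-HIT; vc=[22,18]
#9 0xb2→b22/s2 VC-HIT; vc=[6,18]
#10 0x45→b8/s0 L1-HIT; vc=[6,18]
#11 0x92→b18/s2 VC-HIT; vc=[6,22]
#12 0x23→b4/s0 MISS; vc=[6,22,8]
#13 0x40→b8/s0 VC-HIT; vc=[6,22,4]
#14 0x81→b16/s0 MISS; vc=[6,22,4,8]
#15 0x81→b16/s0 L1-HIT; vc=[6,22,4,8]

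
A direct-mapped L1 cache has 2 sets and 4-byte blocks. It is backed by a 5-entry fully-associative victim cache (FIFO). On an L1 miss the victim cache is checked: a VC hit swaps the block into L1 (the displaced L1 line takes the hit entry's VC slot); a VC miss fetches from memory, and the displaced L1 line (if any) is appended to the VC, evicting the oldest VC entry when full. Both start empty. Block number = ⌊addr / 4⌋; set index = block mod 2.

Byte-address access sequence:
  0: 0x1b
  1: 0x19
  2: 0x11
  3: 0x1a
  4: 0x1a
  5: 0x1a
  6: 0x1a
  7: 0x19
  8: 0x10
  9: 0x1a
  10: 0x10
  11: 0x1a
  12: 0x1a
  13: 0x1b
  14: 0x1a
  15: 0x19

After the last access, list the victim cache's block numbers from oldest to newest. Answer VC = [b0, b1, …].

VC = [4]

0: 0x1b (blk 6, set 0) → MISS  vc=[]
1: 0x19 (blk 6, set 0) → L1-HIT  vc=[]
2: 0x11 (blk 4, set 0) → MISS  vc=[6]
3: 0x1a (blk 6, set 0) → VC-HIT  vc=[4]
4: 0x1a (blk 6, set 0) → L1-HIT  vc=[4]
5: 0x1a (blk 6, set 0) → L1-HIT  vc=[4]
6: 0x1a (blk 6, set 0) → L1-HIT  vc=[4]
7: 0x19 (blk 6, set 0) → L1-HIT  vc=[4]
8: 0x10 (blk 4, set 0) → VC-HIT  vc=[6]
9: 0x1a (blk 6, set 0) → VC-HIT  vc=[4]
10: 0x10 (blk 4, set 0) → VC-HIT  vc=[6]
11: 0x1a (blk 6, set 0) → VC-HIT  vc=[4]
12: 0x1a (blk 6, set 0) → L1-HIT  vc=[4]
13: 0x1b (blk 6, set 0) → L1-HIT  vc=[4]
14: 0x1a (blk 6, set 0) → L1-HIT  vc=[4]
15: 0x19 (blk 6, set 0) → L1-HIT  vc=[4]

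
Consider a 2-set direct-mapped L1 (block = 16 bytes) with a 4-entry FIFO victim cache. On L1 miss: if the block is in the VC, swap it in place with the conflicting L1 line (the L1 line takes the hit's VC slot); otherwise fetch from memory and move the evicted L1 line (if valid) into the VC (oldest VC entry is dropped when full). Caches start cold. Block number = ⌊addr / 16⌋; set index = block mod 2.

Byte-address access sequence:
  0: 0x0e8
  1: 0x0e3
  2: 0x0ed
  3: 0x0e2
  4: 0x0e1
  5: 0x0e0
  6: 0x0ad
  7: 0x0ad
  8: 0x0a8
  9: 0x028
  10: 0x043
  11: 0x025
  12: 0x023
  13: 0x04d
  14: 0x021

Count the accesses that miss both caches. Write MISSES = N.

#0 0xe8→b14/s0 MISS; vc=[]
#1 0xe3→b14/s0 L1-HIT; vc=[]
#2 0xed→b14/s0 L1-HIT; vc=[]
#3 0xe2→b14/s0 L1-HIT; vc=[]
#4 0xe1→b14/s0 L1-HIT; vc=[]
#5 0xe0→b14/s0 L1-HIT; vc=[]
#6 0xad→b10/s0 MISS; vc=[14]
#7 0xad→b10/s0 L1-HIT; vc=[14]
#8 0xa8→b10/s0 L1-HIT; vc=[14]
#9 0x28→b2/s0 MISS; vc=[14,10]
#10 0x43→b4/s0 MISS; vc=[14,10,2]
#11 0x25→b2/s0 VC-HIT; vc=[14,10,4]
#12 0x23→b2/s0 L1-HIT; vc=[14,10,4]
#13 0x4d→b4/s0 VC-HIT; vc=[14,10,2]
#14 0x21→b2/s0 VC-HIT; vc=[14,10,4]

MISSES = 4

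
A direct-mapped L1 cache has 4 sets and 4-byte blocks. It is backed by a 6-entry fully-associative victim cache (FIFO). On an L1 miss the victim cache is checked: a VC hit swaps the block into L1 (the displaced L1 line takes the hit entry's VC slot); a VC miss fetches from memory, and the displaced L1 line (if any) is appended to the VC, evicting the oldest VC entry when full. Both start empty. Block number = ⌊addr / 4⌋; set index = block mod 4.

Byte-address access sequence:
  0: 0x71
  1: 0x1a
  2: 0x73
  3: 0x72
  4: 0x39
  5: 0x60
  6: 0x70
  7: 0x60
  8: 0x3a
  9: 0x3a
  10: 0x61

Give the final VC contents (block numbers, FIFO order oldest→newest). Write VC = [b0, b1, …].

#0 0x71→b28/s0 MISS; vc=[]
#1 0x1a→b6/s2 MISS; vc=[]
#2 0x73→b28/s0 L1-HIT; vc=[]
#3 0x72→b28/s0 L1-HIT; vc=[]
#4 0x39→b14/s2 MISS; vc=[6]
#5 0x60→b24/s0 MISS; vc=[6,28]
#6 0x70→b28/s0 VC-HIT; vc=[6,24]
#7 0x60→b24/s0 VC-HIT; vc=[6,28]
#8 0x3a→b14/s2 L1-HIT; vc=[6,28]
#9 0x3a→b14/s2 L1-HIT; vc=[6,28]
#10 0x61→b24/s0 L1-HIT; vc=[6,28]

VC = [6, 28]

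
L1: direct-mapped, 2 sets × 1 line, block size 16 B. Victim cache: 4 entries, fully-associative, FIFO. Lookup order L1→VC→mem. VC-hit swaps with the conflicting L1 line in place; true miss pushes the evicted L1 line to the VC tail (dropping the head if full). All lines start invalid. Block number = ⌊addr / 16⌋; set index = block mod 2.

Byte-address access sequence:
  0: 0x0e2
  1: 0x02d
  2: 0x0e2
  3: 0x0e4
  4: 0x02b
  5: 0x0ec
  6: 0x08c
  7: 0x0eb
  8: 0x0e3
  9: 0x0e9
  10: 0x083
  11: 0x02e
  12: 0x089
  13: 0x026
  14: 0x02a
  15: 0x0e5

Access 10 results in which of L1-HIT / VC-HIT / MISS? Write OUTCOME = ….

#0 0xe2→b14/s0 MISS; vc=[]
#1 0x2d→b2/s0 MISS; vc=[14]
#2 0xe2→b14/s0 VC-HIT; vc=[2]
#3 0xe4→b14/s0 L1-HIT; vc=[2]
#4 0x2b→b2/s0 VC-HIT; vc=[14]
#5 0xec→b14/s0 VC-HIT; vc=[2]
#6 0x8c→b8/s0 MISS; vc=[2,14]
#7 0xeb→b14/s0 VC-HIT; vc=[2,8]
#8 0xe3→b14/s0 L1-HIT; vc=[2,8]
#9 0xe9→b14/s0 L1-HIT; vc=[2,8]
#10 0x83→b8/s0 VC-HIT; vc=[2,14]
#11 0x2e→b2/s0 VC-HIT; vc=[8,14]
#12 0x89→b8/s0 VC-HIT; vc=[2,14]
#13 0x26→b2/s0 VC-HIT; vc=[8,14]
#14 0x2a→b2/s0 L1-HIT; vc=[8,14]
#15 0xe5→b14/s0 VC-HIT; vc=[8,2]

OUTCOME = VC-HIT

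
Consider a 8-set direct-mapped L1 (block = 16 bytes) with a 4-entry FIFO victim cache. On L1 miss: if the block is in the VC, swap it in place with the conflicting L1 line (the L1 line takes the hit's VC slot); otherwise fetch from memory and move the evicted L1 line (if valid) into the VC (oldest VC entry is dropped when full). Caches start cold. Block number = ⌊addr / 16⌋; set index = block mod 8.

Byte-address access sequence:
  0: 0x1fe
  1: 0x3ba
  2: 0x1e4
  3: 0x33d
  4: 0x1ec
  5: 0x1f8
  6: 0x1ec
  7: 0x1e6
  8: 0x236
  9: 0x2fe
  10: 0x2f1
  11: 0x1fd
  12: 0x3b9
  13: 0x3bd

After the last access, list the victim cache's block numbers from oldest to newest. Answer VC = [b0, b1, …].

VC = [35, 51, 47]

0: 0x1fe (blk 31, set 7) → MISS  vc=[]
1: 0x3ba (blk 59, set 3) → MISS  vc=[]
2: 0x1e4 (blk 30, set 6) → MISS  vc=[]
3: 0x33d (blk 51, set 3) → MISS  vc=[59]
4: 0x1ec (blk 30, set 6) → L1-HIT  vc=[59]
5: 0x1f8 (blk 31, set 7) → L1-HIT  vc=[59]
6: 0x1ec (blk 30, set 6) → L1-HIT  vc=[59]
7: 0x1e6 (blk 30, set 6) → L1-HIT  vc=[59]
8: 0x236 (blk 35, set 3) → MISS  vc=[59, 51]
9: 0x2fe (blk 47, set 7) → MISS  vc=[59, 51, 31]
10: 0x2f1 (blk 47, set 7) → L1-HIT  vc=[59, 51, 31]
11: 0x1fd (blk 31, set 7) → VC-HIT  vc=[59, 51, 47]
12: 0x3b9 (blk 59, set 3) → VC-HIT  vc=[35, 51, 47]
13: 0x3bd (blk 59, set 3) → L1-HIT  vc=[35, 51, 47]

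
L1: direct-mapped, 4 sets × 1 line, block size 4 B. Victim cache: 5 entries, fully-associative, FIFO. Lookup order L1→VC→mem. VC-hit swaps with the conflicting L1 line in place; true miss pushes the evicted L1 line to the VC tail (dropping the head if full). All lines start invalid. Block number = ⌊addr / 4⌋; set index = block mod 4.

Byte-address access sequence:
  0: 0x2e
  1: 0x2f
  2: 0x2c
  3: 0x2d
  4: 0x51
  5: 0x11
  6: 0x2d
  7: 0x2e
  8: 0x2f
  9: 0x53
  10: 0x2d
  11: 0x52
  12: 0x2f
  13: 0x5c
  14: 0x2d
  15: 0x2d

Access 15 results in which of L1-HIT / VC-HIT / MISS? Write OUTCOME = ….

  [0] addr=0x2e blk=11 s=3: MISS | VC []
  [1] addr=0x2f blk=11 s=3: L1-HIT | VC []
  [2] addr=0x2c blk=11 s=3: L1-HIT | VC []
  [3] addr=0x2d blk=11 s=3: L1-HIT | VC []
  [4] addr=0x51 blk=20 s=0: MISS | VC []
  [5] addr=0x11 blk=4 s=0: MISS | VC [20]
  [6] addr=0x2d blk=11 s=3: L1-HIT | VC [20]
  [7] addr=0x2e blk=11 s=3: L1-HIT | VC [20]
  [8] addr=0x2f blk=11 s=3: L1-HIT | VC [20]
  [9] addr=0x53 blk=20 s=0: VC-HIT | VC [4]
  [10] addr=0x2d blk=11 s=3: L1-HIT | VC [4]
  [11] addr=0x52 blk=20 s=0: L1-HIT | VC [4]
  [12] addr=0x2f blk=11 s=3: L1-HIT | VC [4]
  [13] addr=0x5c blk=23 s=3: MISS | VC [4, 11]
  [14] addr=0x2d blk=11 s=3: VC-HIT | VC [4, 23]
  [15] addr=0x2d blk=11 s=3: L1-HIT | VC [4, 23]

OUTCOME = L1-HIT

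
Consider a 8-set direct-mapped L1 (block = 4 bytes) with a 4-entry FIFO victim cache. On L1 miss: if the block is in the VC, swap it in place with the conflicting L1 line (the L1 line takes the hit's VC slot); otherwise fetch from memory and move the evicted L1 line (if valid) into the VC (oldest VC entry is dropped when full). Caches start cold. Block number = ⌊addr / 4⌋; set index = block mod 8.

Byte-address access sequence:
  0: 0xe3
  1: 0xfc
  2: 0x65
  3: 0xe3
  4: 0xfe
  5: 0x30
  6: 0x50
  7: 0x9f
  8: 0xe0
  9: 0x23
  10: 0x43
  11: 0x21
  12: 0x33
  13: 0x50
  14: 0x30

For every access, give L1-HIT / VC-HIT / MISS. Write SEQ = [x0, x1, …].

  [0] addr=0xe3 blk=56 s=0: MISS | VC []
  [1] addr=0xfc blk=63 s=7: MISS | VC []
  [2] addr=0x65 blk=25 s=1: MISS | VC []
  [3] addr=0xe3 blk=56 s=0: L1-HIT | VC []
  [4] addr=0xfe blk=63 s=7: L1-HIT | VC []
  [5] addr=0x30 blk=12 s=4: MISS | VC []
  [6] addr=0x50 blk=20 s=4: MISS | VC [12]
  [7] addr=0x9f blk=39 s=7: MISS | VC [12, 63]
  [8] addr=0xe0 blk=56 s=0: L1-HIT | VC [12, 63]
  [9] addr=0x23 blk=8 s=0: MISS | VC [12, 63, 56]
  [10] addr=0x43 blk=16 s=0: MISS | VC [12, 63, 56, 8]
  [11] addr=0x21 blk=8 s=0: VC-HIT | VC [12, 63, 56, 16]
  [12] addr=0x33 blk=12 s=4: VC-HIT | VC [20, 63, 56, 16]
  [13] addr=0x50 blk=20 s=4: VC-HIT | VC [12, 63, 56, 16]
  [14] addr=0x30 blk=12 s=4: VC-HIT | VC [20, 63, 56, 16]

SEQ = [MISS, MISS, MISS, L1-HIT, L1-HIT, MISS, MISS, MISS, L1-HIT, MISS, MISS, VC-HIT, VC-HIT, VC-HIT, VC-HIT]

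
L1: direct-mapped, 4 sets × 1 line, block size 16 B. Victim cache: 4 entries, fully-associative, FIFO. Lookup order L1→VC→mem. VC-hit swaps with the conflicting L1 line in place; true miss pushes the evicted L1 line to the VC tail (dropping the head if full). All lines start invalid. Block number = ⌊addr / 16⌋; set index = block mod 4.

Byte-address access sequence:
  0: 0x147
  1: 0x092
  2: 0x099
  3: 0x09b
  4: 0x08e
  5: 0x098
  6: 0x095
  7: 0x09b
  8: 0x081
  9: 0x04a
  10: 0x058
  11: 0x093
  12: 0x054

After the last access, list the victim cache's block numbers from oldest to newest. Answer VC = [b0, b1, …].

#0 0x147→b20/s0 MISS; vc=[]
#1 0x92→b9/s1 MISS; vc=[]
#2 0x99→b9/s1 L1-HIT; vc=[]
#3 0x9b→b9/s1 L1-HIT; vc=[]
#4 0x8e→b8/s0 MISS; vc=[20]
#5 0x98→b9/s1 L1-HIT; vc=[20]
#6 0x95→b9/s1 L1-HIT; vc=[20]
#7 0x9b→b9/s1 L1-HIT; vc=[20]
#8 0x81→b8/s0 L1-HIT; vc=[20]
#9 0x4a→b4/s0 MISS; vc=[20,8]
#10 0x58→b5/s1 MISS; vc=[20,8,9]
#11 0x93→b9/s1 VC-HIT; vc=[20,8,5]
#12 0x54→b5/s1 VC-HIT; vc=[20,8,9]

VC = [20, 8, 9]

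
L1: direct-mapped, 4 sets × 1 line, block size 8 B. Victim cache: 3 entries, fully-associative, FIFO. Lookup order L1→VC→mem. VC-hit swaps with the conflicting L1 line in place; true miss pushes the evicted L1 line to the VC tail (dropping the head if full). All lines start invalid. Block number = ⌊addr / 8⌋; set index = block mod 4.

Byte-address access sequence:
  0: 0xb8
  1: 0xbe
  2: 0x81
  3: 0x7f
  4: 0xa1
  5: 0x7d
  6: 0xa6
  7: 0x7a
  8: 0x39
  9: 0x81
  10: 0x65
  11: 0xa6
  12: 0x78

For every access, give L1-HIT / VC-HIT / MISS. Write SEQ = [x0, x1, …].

  [0] addr=0xb8 blk=23 s=3: MISS | VC []
  [1] addr=0xbe blk=23 s=3: L1-HIT | VC []
  [2] addr=0x81 blk=16 s=0: MISS | VC []
  [3] addr=0x7f blk=15 s=3: MISS | VC [23]
  [4] addr=0xa1 blk=20 s=0: MISS | VC [23, 16]
  [5] addr=0x7d blk=15 s=3: L1-HIT | VC [23, 16]
  [6] addr=0xa6 blk=20 s=0: L1-HIT | VC [23, 16]
  [7] addr=0x7a blk=15 s=3: L1-HIT | VC [23, 16]
  [8] addr=0x39 blk=7 s=3: MISS | VC [23, 16, 15]
  [9] addr=0x81 blk=16 s=0: VC-HIT | VC [23, 20, 15]
  [10] addr=0x65 blk=12 s=0: MISS | VC [20, 15, 16]
  [11] addr=0xa6 blk=20 s=0: VC-HIT | VC [12, 15, 16]
  [12] addr=0x78 blk=15 s=3: VC-HIT | VC [12, 7, 16]

SEQ = [MISS, L1-HIT, MISS, MISS, MISS, L1-HIT, L1-HIT, L1-HIT, MISS, VC-HIT, MISS, VC-HIT, VC-HIT]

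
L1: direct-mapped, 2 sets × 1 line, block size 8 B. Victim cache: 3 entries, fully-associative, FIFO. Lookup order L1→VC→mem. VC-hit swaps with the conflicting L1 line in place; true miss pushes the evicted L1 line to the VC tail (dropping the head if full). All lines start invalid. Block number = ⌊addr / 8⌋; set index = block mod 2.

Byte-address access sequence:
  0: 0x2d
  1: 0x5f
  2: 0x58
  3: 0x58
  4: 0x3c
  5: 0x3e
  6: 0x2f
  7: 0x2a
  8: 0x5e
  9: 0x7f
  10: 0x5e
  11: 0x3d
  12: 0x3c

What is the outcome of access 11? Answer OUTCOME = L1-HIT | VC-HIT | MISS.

OUTCOME = VC-HIT

  [0] addr=0x2d blk=5 s=1: MISS | VC []
  [1] addr=0x5f blk=11 s=1: MISS | VC [5]
  [2] addr=0x58 blk=11 s=1: L1-HIT | VC [5]
  [3] addr=0x58 blk=11 s=1: L1-HIT | VC [5]
  [4] addr=0x3c blk=7 s=1: MISS | VC [5, 11]
  [5] addr=0x3e blk=7 s=1: L1-HIT | VC [5, 11]
  [6] addr=0x2f blk=5 s=1: VC-HIT | VC [7, 11]
  [7] addr=0x2a blk=5 s=1: L1-HIT | VC [7, 11]
  [8] addr=0x5e blk=11 s=1: VC-HIT | VC [7, 5]
  [9] addr=0x7f blk=15 s=1: MISS | VC [7, 5, 11]
  [10] addr=0x5e blk=11 s=1: VC-HIT | VC [7, 5, 15]
  [11] addr=0x3d blk=7 s=1: VC-HIT | VC [11, 5, 15]
  [12] addr=0x3c blk=7 s=1: L1-HIT | VC [11, 5, 15]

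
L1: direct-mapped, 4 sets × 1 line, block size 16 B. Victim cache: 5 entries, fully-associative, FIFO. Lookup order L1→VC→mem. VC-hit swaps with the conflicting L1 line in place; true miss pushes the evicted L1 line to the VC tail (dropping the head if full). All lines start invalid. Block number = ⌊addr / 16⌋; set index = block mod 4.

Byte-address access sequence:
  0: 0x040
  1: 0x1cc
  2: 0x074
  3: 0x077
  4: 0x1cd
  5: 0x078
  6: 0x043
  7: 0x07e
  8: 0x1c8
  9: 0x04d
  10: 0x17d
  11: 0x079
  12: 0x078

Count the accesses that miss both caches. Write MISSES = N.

MISSES = 4

  [0] addr=0x40 blk=4 s=0: MISS | VC []
  [1] addr=0x1cc blk=28 s=0: MISS | VC [4]
  [2] addr=0x74 blk=7 s=3: MISS | VC [4]
  [3] addr=0x77 blk=7 s=3: L1-HIT | VC [4]
  [4] addr=0x1cd blk=28 s=0: L1-HIT | VC [4]
  [5] addr=0x78 blk=7 s=3: L1-HIT | VC [4]
  [6] addr=0x43 blk=4 s=0: VC-HIT | VC [28]
  [7] addr=0x7e blk=7 s=3: L1-HIT | VC [28]
  [8] addr=0x1c8 blk=28 s=0: VC-HIT | VC [4]
  [9] addr=0x4d blk=4 s=0: VC-HIT | VC [28]
  [10] addr=0x17d blk=23 s=3: MISS | VC [28, 7]
  [11] addr=0x79 blk=7 s=3: VC-HIT | VC [28, 23]
  [12] addr=0x78 blk=7 s=3: L1-HIT | VC [28, 23]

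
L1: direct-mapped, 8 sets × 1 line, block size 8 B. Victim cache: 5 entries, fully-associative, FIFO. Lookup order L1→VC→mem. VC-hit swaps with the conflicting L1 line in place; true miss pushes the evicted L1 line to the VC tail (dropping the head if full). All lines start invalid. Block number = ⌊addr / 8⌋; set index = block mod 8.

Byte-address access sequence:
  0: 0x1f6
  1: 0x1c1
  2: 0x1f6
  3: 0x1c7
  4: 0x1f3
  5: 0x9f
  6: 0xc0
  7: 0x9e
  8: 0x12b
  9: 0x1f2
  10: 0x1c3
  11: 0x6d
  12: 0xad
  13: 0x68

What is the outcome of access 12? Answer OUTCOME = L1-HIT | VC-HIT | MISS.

  [0] addr=0x1f6 blk=62 s=6: MISS | VC []
  [1] addr=0x1c1 blk=56 s=0: MISS | VC []
  [2] addr=0x1f6 blk=62 s=6: L1-HIT | VC []
  [3] addr=0x1c7 blk=56 s=0: L1-HIT | VC []
  [4] addr=0x1f3 blk=62 s=6: L1-HIT | VC []
  [5] addr=0x9f blk=19 s=3: MISS | VC []
  [6] addr=0xc0 blk=24 s=0: MISS | VC [56]
  [7] addr=0x9e blk=19 s=3: L1-HIT | VC [56]
  [8] addr=0x12b blk=37 s=5: MISS | VC [56]
  [9] addr=0x1f2 blk=62 s=6: L1-HIT | VC [56]
  [10] addr=0x1c3 blk=56 s=0: VC-HIT | VC [24]
  [11] addr=0x6d blk=13 s=5: MISS | VC [24, 37]
  [12] addr=0xad blk=21 s=5: MISS | VC [24, 37, 13]
  [13] addr=0x68 blk=13 s=5: VC-HIT | VC [24, 37, 21]

OUTCOME = MISS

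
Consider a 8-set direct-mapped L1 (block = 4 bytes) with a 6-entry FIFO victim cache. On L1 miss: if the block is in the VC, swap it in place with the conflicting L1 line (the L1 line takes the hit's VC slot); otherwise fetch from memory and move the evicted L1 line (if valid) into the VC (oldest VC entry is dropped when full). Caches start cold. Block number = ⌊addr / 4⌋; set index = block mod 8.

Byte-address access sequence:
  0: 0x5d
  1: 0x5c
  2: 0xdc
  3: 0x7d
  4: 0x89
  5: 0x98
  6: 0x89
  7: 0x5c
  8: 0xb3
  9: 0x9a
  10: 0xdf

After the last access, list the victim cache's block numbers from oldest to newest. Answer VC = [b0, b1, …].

  [0] addr=0x5d blk=23 s=7: MISS | VC []
  [1] addr=0x5c blk=23 s=7: L1-HIT | VC []
  [2] addr=0xdc blk=55 s=7: MISS | VC [23]
  [3] addr=0x7d blk=31 s=7: MISS | VC [23, 55]
  [4] addr=0x89 blk=34 s=2: MISS | VC [23, 55]
  [5] addr=0x98 blk=38 s=6: MISS | VC [23, 55]
  [6] addr=0x89 blk=34 s=2: L1-HIT | VC [23, 55]
  [7] addr=0x5c blk=23 s=7: VC-HIT | VC [31, 55]
  [8] addr=0xb3 blk=44 s=4: MISS | VC [31, 55]
  [9] addr=0x9a blk=38 s=6: L1-HIT | VC [31, 55]
  [10] addr=0xdf blk=55 s=7: VC-HIT | VC [31, 23]

VC = [31, 23]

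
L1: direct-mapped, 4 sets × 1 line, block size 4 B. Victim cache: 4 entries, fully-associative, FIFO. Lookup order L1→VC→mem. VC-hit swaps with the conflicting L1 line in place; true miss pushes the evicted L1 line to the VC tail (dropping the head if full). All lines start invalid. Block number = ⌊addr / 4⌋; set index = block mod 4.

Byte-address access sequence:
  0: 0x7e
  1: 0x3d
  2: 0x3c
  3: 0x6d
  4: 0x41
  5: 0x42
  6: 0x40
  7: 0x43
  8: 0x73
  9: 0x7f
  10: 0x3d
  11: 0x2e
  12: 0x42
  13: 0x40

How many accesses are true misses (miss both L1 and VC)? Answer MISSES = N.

MISSES = 6

0: 0x7e (blk 31, set 3) → MISS  vc=[]
1: 0x3d (blk 15, set 3) → MISS  vc=[31]
2: 0x3c (blk 15, set 3) → L1-HIT  vc=[31]
3: 0x6d (blk 27, set 3) → MISS  vc=[31, 15]
4: 0x41 (blk 16, set 0) → MISS  vc=[31, 15]
5: 0x42 (blk 16, set 0) → L1-HIT  vc=[31, 15]
6: 0x40 (blk 16, set 0) → L1-HIT  vc=[31, 15]
7: 0x43 (blk 16, set 0) → L1-HIT  vc=[31, 15]
8: 0x73 (blk 28, set 0) → MISS  vc=[31, 15, 16]
9: 0x7f (blk 31, set 3) → VC-HIT  vc=[27, 15, 16]
10: 0x3d (blk 15, set 3) → VC-HIT  vc=[27, 31, 16]
11: 0x2e (blk 11, set 3) → MISS  vc=[27, 31, 16, 15]
12: 0x42 (blk 16, set 0) → VC-HIT  vc=[27, 31, 28, 15]
13: 0x40 (blk 16, set 0) → L1-HIT  vc=[27, 31, 28, 15]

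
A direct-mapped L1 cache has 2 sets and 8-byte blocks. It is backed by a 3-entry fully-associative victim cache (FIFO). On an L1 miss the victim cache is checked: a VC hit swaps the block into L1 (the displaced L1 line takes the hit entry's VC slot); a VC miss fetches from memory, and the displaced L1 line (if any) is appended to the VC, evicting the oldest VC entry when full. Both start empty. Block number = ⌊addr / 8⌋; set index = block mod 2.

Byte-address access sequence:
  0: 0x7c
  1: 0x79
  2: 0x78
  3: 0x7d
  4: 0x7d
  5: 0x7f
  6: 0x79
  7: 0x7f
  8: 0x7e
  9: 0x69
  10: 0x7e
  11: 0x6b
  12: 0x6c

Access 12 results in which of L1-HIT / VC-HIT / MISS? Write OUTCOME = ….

OUTCOME = L1-HIT

  [0] addr=0x7c blk=15 s=1: MISS | VC []
  [1] addr=0x79 blk=15 s=1: L1-HIT | VC []
  [2] addr=0x78 blk=15 s=1: L1-HIT | VC []
  [3] addr=0x7d blk=15 s=1: L1-HIT | VC []
  [4] addr=0x7d blk=15 s=1: L1-HIT | VC []
  [5] addr=0x7f blk=15 s=1: L1-HIT | VC []
  [6] addr=0x79 blk=15 s=1: L1-HIT | VC []
  [7] addr=0x7f blk=15 s=1: L1-HIT | VC []
  [8] addr=0x7e blk=15 s=1: L1-HIT | VC []
  [9] addr=0x69 blk=13 s=1: MISS | VC [15]
  [10] addr=0x7e blk=15 s=1: VC-HIT | VC [13]
  [11] addr=0x6b blk=13 s=1: VC-HIT | VC [15]
  [12] addr=0x6c blk=13 s=1: L1-HIT | VC [15]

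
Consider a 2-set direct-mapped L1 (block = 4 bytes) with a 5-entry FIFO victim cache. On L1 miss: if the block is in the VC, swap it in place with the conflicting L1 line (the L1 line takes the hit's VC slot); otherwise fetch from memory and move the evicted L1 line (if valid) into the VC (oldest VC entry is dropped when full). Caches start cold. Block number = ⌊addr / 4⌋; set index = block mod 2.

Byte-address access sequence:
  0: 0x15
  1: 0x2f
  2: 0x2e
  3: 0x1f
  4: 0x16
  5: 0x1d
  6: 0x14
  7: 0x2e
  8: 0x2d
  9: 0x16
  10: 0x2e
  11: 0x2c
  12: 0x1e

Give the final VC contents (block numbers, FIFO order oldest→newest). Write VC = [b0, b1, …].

VC = [11, 5]

  [0] addr=0x15 blk=5 s=1: MISS | VC []
  [1] addr=0x2f blk=11 s=1: MISS | VC [5]
  [2] addr=0x2e blk=11 s=1: L1-HIT | VC [5]
  [3] addr=0x1f blk=7 s=1: MISS | VC [5, 11]
  [4] addr=0x16 blk=5 s=1: VC-HIT | VC [7, 11]
  [5] addr=0x1d blk=7 s=1: VC-HIT | VC [5, 11]
  [6] addr=0x14 blk=5 s=1: VC-HIT | VC [7, 11]
  [7] addr=0x2e blk=11 s=1: VC-HIT | VC [7, 5]
  [8] addr=0x2d blk=11 s=1: L1-HIT | VC [7, 5]
  [9] addr=0x16 blk=5 s=1: VC-HIT | VC [7, 11]
  [10] addr=0x2e blk=11 s=1: VC-HIT | VC [7, 5]
  [11] addr=0x2c blk=11 s=1: L1-HIT | VC [7, 5]
  [12] addr=0x1e blk=7 s=1: VC-HIT | VC [11, 5]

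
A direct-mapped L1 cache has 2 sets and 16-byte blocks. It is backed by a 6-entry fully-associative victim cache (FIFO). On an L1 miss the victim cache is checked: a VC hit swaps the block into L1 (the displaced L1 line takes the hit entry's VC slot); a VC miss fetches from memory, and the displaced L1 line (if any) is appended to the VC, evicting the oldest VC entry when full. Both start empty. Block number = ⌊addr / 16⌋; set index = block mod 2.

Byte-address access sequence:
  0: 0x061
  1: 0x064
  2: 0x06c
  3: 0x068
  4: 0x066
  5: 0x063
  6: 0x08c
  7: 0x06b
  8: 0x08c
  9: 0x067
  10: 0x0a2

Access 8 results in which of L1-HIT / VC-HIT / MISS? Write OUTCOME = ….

OUTCOME = VC-HIT

#0 0x61→b6/s0 MISS; vc=[]
#1 0x64→b6/s0 L1-HIT; vc=[]
#2 0x6c→b6/s0 L1-HIT; vc=[]
#3 0x68→b6/s0 L1-HIT; vc=[]
#4 0x66→b6/s0 L1-HIT; vc=[]
#5 0x63→b6/s0 L1-HIT; vc=[]
#6 0x8c→b8/s0 MISS; vc=[6]
#7 0x6b→b6/s0 VC-HIT; vc=[8]
#8 0x8c→b8/s0 VC-HIT; vc=[6]
#9 0x67→b6/s0 VC-HIT; vc=[8]
#10 0xa2→b10/s0 MISS; vc=[8,6]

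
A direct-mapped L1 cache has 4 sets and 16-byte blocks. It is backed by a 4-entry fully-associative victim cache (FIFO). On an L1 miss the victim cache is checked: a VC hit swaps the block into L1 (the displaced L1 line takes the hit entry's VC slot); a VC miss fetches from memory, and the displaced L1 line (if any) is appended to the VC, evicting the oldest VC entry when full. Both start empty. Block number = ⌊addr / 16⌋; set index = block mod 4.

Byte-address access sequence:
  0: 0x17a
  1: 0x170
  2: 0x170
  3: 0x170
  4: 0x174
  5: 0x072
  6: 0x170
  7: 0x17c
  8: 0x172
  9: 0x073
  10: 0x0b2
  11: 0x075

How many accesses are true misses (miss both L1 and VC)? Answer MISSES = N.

MISSES = 3

0: 0x17a (blk 23, set 3) → MISS  vc=[]
1: 0x170 (blk 23, set 3) → L1-HIT  vc=[]
2: 0x170 (blk 23, set 3) → L1-HIT  vc=[]
3: 0x170 (blk 23, set 3) → L1-HIT  vc=[]
4: 0x174 (blk 23, set 3) → L1-HIT  vc=[]
5: 0x72 (blk 7, set 3) → MISS  vc=[23]
6: 0x170 (blk 23, set 3) → VC-HIT  vc=[7]
7: 0x17c (blk 23, set 3) → L1-HIT  vc=[7]
8: 0x172 (blk 23, set 3) → L1-HIT  vc=[7]
9: 0x73 (blk 7, set 3) → VC-HIT  vc=[23]
10: 0xb2 (blk 11, set 3) → MISS  vc=[23, 7]
11: 0x75 (blk 7, set 3) → VC-HIT  vc=[23, 11]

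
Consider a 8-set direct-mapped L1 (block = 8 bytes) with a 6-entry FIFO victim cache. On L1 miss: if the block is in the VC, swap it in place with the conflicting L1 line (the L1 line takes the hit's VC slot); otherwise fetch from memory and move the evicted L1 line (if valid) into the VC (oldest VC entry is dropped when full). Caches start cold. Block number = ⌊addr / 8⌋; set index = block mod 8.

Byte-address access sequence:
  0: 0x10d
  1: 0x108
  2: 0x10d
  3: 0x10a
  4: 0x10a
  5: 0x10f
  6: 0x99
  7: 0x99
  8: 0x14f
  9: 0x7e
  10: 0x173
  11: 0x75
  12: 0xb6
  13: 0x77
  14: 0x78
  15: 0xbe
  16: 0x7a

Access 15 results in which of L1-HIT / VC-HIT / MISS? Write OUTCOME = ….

  [0] addr=0x10d blk=33 s=1: MISS | VC []
  [1] addr=0x108 blk=33 s=1: L1-HIT | VC []
  [2] addr=0x10d blk=33 s=1: L1-HIT | VC []
  [3] addr=0x10a blk=33 s=1: L1-HIT | VC []
  [4] addr=0x10a blk=33 s=1: L1-HIT | VC []
  [5] addr=0x10f blk=33 s=1: L1-HIT | VC []
  [6] addr=0x99 blk=19 s=3: MISS | VC []
  [7] addr=0x99 blk=19 s=3: L1-HIT | VC []
  [8] addr=0x14f blk=41 s=1: MISS | VC [33]
  [9] addr=0x7e blk=15 s=7: MISS | VC [33]
  [10] addr=0x173 blk=46 s=6: MISS | VC [33]
  [11] addr=0x75 blk=14 s=6: MISS | VC [33, 46]
  [12] addr=0xb6 blk=22 s=6: MISS | VC [33, 46, 14]
  [13] addr=0x77 blk=14 s=6: VC-HIT | VC [33, 46, 22]
  [14] addr=0x78 blk=15 s=7: L1-HIT | VC [33, 46, 22]
  [15] addr=0xbe blk=23 s=7: MISS | VC [33, 46, 22, 15]
  [16] addr=0x7a blk=15 s=7: VC-HIT | VC [33, 46, 22, 23]

OUTCOME = MISS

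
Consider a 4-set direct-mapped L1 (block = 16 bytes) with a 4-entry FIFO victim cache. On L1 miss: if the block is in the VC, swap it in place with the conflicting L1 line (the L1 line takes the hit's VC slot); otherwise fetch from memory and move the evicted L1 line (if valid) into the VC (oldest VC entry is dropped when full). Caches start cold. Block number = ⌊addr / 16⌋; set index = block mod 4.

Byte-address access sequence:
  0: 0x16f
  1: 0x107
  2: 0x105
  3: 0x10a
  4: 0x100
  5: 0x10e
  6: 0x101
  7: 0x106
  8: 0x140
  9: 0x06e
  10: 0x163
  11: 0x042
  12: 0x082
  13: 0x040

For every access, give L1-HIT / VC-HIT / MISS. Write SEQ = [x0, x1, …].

  [0] addr=0x16f blk=22 s=2: MISS | VC []
  [1] addr=0x107 blk=16 s=0: MISS | VC []
  [2] addr=0x105 blk=16 s=0: L1-HIT | VC []
  [3] addr=0x10a blk=16 s=0: L1-HIT | VC []
  [4] addr=0x100 blk=16 s=0: L1-HIT | VC []
  [5] addr=0x10e blk=16 s=0: L1-HIT | VC []
  [6] addr=0x101 blk=16 s=0: L1-HIT | VC []
  [7] addr=0x106 blk=16 s=0: L1-HIT | VC []
  [8] addr=0x140 blk=20 s=0: MISS | VC [16]
  [9] addr=0x6e blk=6 s=2: MISS | VC [16, 22]
  [10] addr=0x163 blk=22 s=2: VC-HIT | VC [16, 6]
  [11] addr=0x42 blk=4 s=0: MISS | VC [16, 6, 20]
  [12] addr=0x82 blk=8 s=0: MISS | VC [16, 6, 20, 4]
  [13] addr=0x40 blk=4 s=0: VC-HIT | VC [16, 6, 20, 8]

SEQ = [MISS, MISS, L1-HIT, L1-HIT, L1-HIT, L1-HIT, L1-HIT, L1-HIT, MISS, MISS, VC-HIT, MISS, MISS, VC-HIT]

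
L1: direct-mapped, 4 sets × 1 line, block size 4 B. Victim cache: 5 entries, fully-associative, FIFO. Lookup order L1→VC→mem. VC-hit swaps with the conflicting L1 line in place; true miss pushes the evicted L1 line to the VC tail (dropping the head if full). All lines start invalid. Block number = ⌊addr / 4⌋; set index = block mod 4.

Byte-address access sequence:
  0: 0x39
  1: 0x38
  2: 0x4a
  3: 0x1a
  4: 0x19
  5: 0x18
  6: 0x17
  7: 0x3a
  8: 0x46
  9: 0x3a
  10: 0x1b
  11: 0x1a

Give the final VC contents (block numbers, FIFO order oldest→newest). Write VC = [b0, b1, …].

0: 0x39 (blk 14, set 2) → MISS  vc=[]
1: 0x38 (blk 14, set 2) → L1-HIT  vc=[]
2: 0x4a (blk 18, set 2) → MISS  vc=[14]
3: 0x1a (blk 6, set 2) → MISS  vc=[14, 18]
4: 0x19 (blk 6, set 2) → L1-HIT  vc=[14, 18]
5: 0x18 (blk 6, set 2) → L1-HIT  vc=[14, 18]
6: 0x17 (blk 5, set 1) → MISS  vc=[14, 18]
7: 0x3a (blk 14, set 2) → VC-HIT  vc=[6, 18]
8: 0x46 (blk 17, set 1) → MISS  vc=[6, 18, 5]
9: 0x3a (blk 14, set 2) → L1-HIT  vc=[6, 18, 5]
10: 0x1b (blk 6, set 2) → VC-HIT  vc=[14, 18, 5]
11: 0x1a (blk 6, set 2) → L1-HIT  vc=[14, 18, 5]

VC = [14, 18, 5]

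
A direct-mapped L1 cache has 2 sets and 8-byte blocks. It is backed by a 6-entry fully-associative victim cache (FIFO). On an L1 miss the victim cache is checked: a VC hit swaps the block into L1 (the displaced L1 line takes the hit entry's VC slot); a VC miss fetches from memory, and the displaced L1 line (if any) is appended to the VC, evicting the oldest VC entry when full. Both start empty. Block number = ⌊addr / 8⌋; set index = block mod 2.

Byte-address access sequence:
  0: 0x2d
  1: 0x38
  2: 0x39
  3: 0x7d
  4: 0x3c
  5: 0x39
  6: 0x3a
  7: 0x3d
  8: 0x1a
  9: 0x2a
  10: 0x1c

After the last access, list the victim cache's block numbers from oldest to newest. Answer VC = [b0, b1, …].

0: 0x2d (blk 5, set 1) → MISS  vc=[]
1: 0x38 (blk 7, set 1) → MISS  vc=[5]
2: 0x39 (blk 7, set 1) → L1-HIT  vc=[5]
3: 0x7d (blk 15, set 1) → MISS  vc=[5, 7]
4: 0x3c (blk 7, set 1) → VC-HIT  vc=[5, 15]
5: 0x39 (blk 7, set 1) → L1-HIT  vc=[5, 15]
6: 0x3a (blk 7, set 1) → L1-HIT  vc=[5, 15]
7: 0x3d (blk 7, set 1) → L1-HIT  vc=[5, 15]
8: 0x1a (blk 3, set 1) → MISS  vc=[5, 15, 7]
9: 0x2a (blk 5, set 1) → VC-HIT  vc=[3, 15, 7]
10: 0x1c (blk 3, set 1) → VC-HIT  vc=[5, 15, 7]

VC = [5, 15, 7]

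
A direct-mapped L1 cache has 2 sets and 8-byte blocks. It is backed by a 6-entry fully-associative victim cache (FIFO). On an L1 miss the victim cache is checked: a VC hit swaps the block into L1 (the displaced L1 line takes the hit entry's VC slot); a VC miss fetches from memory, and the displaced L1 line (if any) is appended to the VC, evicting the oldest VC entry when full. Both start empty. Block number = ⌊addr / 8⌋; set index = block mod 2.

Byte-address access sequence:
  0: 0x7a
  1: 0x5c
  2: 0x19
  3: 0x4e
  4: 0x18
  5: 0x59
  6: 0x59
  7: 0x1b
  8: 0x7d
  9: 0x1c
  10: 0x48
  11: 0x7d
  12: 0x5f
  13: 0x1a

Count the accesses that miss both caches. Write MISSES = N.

MISSES = 4

  [0] addr=0x7a blk=15 s=1: MISS | VC []
  [1] addr=0x5c blk=11 s=1: MISS | VC [15]
  [2] addr=0x19 blk=3 s=1: MISS | VC [15, 11]
  [3] addr=0x4e blk=9 s=1: MISS | VC [15, 11, 3]
  [4] addr=0x18 blk=3 s=1: VC-HIT | VC [15, 11, 9]
  [5] addr=0x59 blk=11 s=1: VC-HIT | VC [15, 3, 9]
  [6] addr=0x59 blk=11 s=1: L1-HIT | VC [15, 3, 9]
  [7] addr=0x1b blk=3 s=1: VC-HIT | VC [15, 11, 9]
  [8] addr=0x7d blk=15 s=1: VC-HIT | VC [3, 11, 9]
  [9] addr=0x1c blk=3 s=1: VC-HIT | VC [15, 11, 9]
  [10] addr=0x48 blk=9 s=1: VC-HIT | VC [15, 11, 3]
  [11] addr=0x7d blk=15 s=1: VC-HIT | VC [9, 11, 3]
  [12] addr=0x5f blk=11 s=1: VC-HIT | VC [9, 15, 3]
  [13] addr=0x1a blk=3 s=1: VC-HIT | VC [9, 15, 11]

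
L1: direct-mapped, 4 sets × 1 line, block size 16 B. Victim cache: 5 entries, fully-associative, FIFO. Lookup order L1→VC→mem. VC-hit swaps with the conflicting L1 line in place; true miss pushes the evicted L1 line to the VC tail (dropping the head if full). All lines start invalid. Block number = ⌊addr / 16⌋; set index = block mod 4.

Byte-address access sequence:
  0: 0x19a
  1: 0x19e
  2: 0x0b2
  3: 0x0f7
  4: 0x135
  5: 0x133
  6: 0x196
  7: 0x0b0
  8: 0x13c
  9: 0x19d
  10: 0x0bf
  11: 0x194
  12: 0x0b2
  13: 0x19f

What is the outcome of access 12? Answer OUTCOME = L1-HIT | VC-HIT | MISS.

  [0] addr=0x19a blk=25 s=1: MISS | VC []
  [1] addr=0x19e blk=25 s=1: L1-HIT | VC []
  [2] addr=0xb2 blk=11 s=3: MISS | VC []
  [3] addr=0xf7 blk=15 s=3: MISS | VC [11]
  [4] addr=0x135 blk=19 s=3: MISS | VC [11, 15]
  [5] addr=0x133 blk=19 s=3: L1-HIT | VC [11, 15]
  [6] addr=0x196 blk=25 s=1: L1-HIT | VC [11, 15]
  [7] addr=0xb0 blk=11 s=3: VC-HIT | VC [19, 15]
  [8] addr=0x13c blk=19 s=3: VC-HIT | VC [11, 15]
  [9] addr=0x19d blk=25 s=1: L1-HIT | VC [11, 15]
  [10] addr=0xbf blk=11 s=3: VC-HIT | VC [19, 15]
  [11] addr=0x194 blk=25 s=1: L1-HIT | VC [19, 15]
  [12] addr=0xb2 blk=11 s=3: L1-HIT | VC [19, 15]
  [13] addr=0x19f blk=25 s=1: L1-HIT | VC [19, 15]

OUTCOME = L1-HIT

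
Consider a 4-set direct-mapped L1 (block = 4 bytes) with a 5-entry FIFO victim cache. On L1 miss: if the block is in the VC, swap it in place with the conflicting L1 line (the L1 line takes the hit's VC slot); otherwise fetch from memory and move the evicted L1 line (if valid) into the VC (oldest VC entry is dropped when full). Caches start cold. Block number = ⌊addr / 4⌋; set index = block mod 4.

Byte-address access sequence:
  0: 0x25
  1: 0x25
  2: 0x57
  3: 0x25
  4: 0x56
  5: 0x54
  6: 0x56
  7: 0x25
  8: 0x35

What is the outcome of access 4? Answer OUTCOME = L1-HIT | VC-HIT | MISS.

OUTCOME = VC-HIT

  [0] addr=0x25 blk=9 s=1: MISS | VC []
  [1] addr=0x25 blk=9 s=1: L1-HIT | VC []
  [2] addr=0x57 blk=21 s=1: MISS | VC [9]
  [3] addr=0x25 blk=9 s=1: VC-HIT | VC [21]
  [4] addr=0x56 blk=21 s=1: VC-HIT | VC [9]
  [5] addr=0x54 blk=21 s=1: L1-HIT | VC [9]
  [6] addr=0x56 blk=21 s=1: L1-HIT | VC [9]
  [7] addr=0x25 blk=9 s=1: VC-HIT | VC [21]
  [8] addr=0x35 blk=13 s=1: MISS | VC [21, 9]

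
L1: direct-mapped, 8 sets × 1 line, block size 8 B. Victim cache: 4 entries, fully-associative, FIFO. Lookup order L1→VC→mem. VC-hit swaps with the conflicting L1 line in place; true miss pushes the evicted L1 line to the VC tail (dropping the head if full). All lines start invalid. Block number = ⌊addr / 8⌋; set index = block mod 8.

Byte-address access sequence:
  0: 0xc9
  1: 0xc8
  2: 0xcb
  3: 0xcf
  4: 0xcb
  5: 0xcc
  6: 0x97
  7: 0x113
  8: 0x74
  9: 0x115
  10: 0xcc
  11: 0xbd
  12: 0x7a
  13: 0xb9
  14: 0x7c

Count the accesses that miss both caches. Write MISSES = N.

0: 0xc9 (blk 25, set 1) → MISS  vc=[]
1: 0xc8 (blk 25, set 1) → L1-HIT  vc=[]
2: 0xcb (blk 25, set 1) → L1-HIT  vc=[]
3: 0xcf (blk 25, set 1) → L1-HIT  vc=[]
4: 0xcb (blk 25, set 1) → L1-HIT  vc=[]
5: 0xcc (blk 25, set 1) → L1-HIT  vc=[]
6: 0x97 (blk 18, set 2) → MISS  vc=[]
7: 0x113 (blk 34, set 2) → MISS  vc=[18]
8: 0x74 (blk 14, set 6) → MISS  vc=[18]
9: 0x115 (blk 34, set 2) → L1-HIT  vc=[18]
10: 0xcc (blk 25, set 1) → L1-HIT  vc=[18]
11: 0xbd (blk 23, set 7) → MISS  vc=[18]
12: 0x7a (blk 15, set 7) → MISS  vc=[18, 23]
13: 0xb9 (blk 23, set 7) → VC-HIT  vc=[18, 15]
14: 0x7c (blk 15, set 7) → VC-HIT  vc=[18, 23]

MISSES = 6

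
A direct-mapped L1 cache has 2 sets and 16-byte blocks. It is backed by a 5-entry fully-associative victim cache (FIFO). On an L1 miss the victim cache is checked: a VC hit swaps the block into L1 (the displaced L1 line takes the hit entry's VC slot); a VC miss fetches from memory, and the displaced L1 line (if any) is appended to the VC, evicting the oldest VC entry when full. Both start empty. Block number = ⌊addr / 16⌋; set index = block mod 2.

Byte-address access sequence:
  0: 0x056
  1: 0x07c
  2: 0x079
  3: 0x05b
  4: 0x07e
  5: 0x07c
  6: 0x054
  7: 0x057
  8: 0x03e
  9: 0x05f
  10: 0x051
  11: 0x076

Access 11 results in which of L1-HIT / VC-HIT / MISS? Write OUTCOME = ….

OUTCOME = VC-HIT

0: 0x56 (blk 5, set 1) → MISS  vc=[]
1: 0x7c (blk 7, set 1) → MISS  vc=[5]
2: 0x79 (blk 7, set 1) → L1-HIT  vc=[5]
3: 0x5b (blk 5, set 1) → VC-HIT  vc=[7]
4: 0x7e (blk 7, set 1) → VC-HIT  vc=[5]
5: 0x7c (blk 7, set 1) → L1-HIT  vc=[5]
6: 0x54 (blk 5, set 1) → VC-HIT  vc=[7]
7: 0x57 (blk 5, set 1) → L1-HIT  vc=[7]
8: 0x3e (blk 3, set 1) → MISS  vc=[7, 5]
9: 0x5f (blk 5, set 1) → VC-HIT  vc=[7, 3]
10: 0x51 (blk 5, set 1) → L1-HIT  vc=[7, 3]
11: 0x76 (blk 7, set 1) → VC-HIT  vc=[5, 3]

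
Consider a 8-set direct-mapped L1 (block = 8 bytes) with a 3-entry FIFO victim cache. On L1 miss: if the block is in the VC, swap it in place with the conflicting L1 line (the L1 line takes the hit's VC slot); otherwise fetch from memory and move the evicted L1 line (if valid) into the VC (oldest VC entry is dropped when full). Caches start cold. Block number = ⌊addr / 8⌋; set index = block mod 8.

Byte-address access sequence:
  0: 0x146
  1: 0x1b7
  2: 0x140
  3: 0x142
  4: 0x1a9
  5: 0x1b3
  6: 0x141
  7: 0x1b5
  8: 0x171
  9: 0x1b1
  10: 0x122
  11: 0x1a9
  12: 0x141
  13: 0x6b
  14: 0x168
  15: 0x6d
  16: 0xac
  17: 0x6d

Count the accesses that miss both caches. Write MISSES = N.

0: 0x146 (blk 40, set 0) → MISS  vc=[]
1: 0x1b7 (blk 54, set 6) → MISS  vc=[]
2: 0x140 (blk 40, set 0) → L1-HIT  vc=[]
3: 0x142 (blk 40, set 0) → L1-HIT  vc=[]
4: 0x1a9 (blk 53, set 5) → MISS  vc=[]
5: 0x1b3 (blk 54, set 6) → L1-HIT  vc=[]
6: 0x141 (blk 40, set 0) → L1-HIT  vc=[]
7: 0x1b5 (blk 54, set 6) → L1-HIT  vc=[]
8: 0x171 (blk 46, set 6) → MISS  vc=[54]
9: 0x1b1 (blk 54, set 6) → VC-HIT  vc=[46]
10: 0x122 (blk 36, set 4) → MISS  vc=[46]
11: 0x1a9 (blk 53, set 5) → L1-HIT  vc=[46]
12: 0x141 (blk 40, set 0) → L1-HIT  vc=[46]
13: 0x6b (blk 13, set 5) → MISS  vc=[46, 53]
14: 0x168 (blk 45, set 5) → MISS  vc=[46, 53, 13]
15: 0x6d (blk 13, set 5) → VC-HIT  vc=[46, 53, 45]
16: 0xac (blk 21, set 5) → MISS  vc=[53, 45, 13]
17: 0x6d (blk 13, set 5) → VC-HIT  vc=[53, 45, 21]

MISSES = 8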